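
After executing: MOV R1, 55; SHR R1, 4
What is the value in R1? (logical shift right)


Register state trace:
  MOV R1, 55  → R1 = 55
  SHR R1, 4  → R1 = 55 >> 4 = 55 // 2^4 = 3
Final: R1 = 3

3


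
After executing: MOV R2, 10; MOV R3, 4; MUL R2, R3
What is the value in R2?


Register state trace:
  MOV R2, 10  → R2 = 10
  MOV R3, 4  → R3 = 4
  MUL R2, R3  → R2 = 10 * 4 = 40
Final: R2 = 40

40


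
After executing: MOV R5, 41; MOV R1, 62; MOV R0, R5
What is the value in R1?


Register state trace:
  MOV R5, 41  → R5 = 41
  MOV R1, 62  → R1 = 62
  MOV R0, R5  → R0 = 41
Final: R1 = 62

62


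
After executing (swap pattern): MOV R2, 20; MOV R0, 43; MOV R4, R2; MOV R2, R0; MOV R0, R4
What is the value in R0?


Register state trace (swap pattern):
  MOV R2, 20  → R2 = 20
  MOV R0, 43  → R0 = 43
  MOV R4, R2  → R4 = 20  (save R2)
  MOV R2, R0  → R2 = 43  (R2 gets R0's value)
  MOV R0, R4  → R0 = 20  (R0 gets saved value)
Final: R0 = 20

20


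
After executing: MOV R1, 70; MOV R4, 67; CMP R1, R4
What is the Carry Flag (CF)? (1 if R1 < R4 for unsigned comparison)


Register state trace:
  MOV R1, 70  → R1 = 70
  MOV R4, 67  → R4 = 67
  CMP R1, R4  → unsigned 70 - 67: no borrow
  70 >= 67, so CF = 0
CF = 0

0


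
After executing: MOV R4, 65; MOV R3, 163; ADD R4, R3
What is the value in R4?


Register state trace:
  MOV R4, 65  → R4 = 65
  MOV R3, 163  → R3 = 163
  ADD R4, R3  → R4 = 65 + 163 = 228
Final: R4 = 228

228


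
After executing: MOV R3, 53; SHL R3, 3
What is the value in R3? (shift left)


Register state trace:
  MOV R3, 53  → R3 = 53
  SHL R3, 3  → R3 = 53 << 3 = 53 * 2^3 = 424
Final: R3 = 424

424


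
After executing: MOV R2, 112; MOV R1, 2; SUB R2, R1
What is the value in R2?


Register state trace:
  MOV R2, 112  → R2 = 112
  MOV R1, 2  → R1 = 2
  SUB R2, R1  → R2 = 112 - 2 = 110
Final: R2 = 110

110


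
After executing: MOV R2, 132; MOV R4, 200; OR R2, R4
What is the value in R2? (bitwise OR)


Register state trace:
  MOV R2, 132  → R2 = 132 (0b10000100)
  MOV R4, 200  → R4 = 200 (0b11001000)
  OR R2, R4   → R2 = 132 OR 200 = 204 (0b11001100)
Final: R2 = 204

204


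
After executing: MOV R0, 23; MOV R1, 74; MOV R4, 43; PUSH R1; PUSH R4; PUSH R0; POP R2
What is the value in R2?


Stack trace (top is rightmost):
  MOV R0, 23  → R0 = 23
  MOV R1, 74  → R1 = 74
  MOV R4, 43  → R4 = 43
  PUSH R1  → stack: [74]
  PUSH R4  → stack: [74, 43]
  PUSH R0  → stack: [74, 43, 23]
  POP R2  → R2 = 23, stack: [74, 43]
Final: R2 = 23

23


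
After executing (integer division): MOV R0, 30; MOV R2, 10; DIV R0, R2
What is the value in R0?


Register state trace:
  MOV R0, 30  → R0 = 30
  MOV R2, 10  → R2 = 10
  DIV R0, R2  → R0 = 30 // 10 = 3
Final: R0 = 3

3


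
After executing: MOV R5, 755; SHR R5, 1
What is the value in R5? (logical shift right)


Register state trace:
  MOV R5, 755  → R5 = 755
  SHR R5, 1  → R5 = 755 >> 1 = 755 // 2^1 = 377
Final: R5 = 377

377


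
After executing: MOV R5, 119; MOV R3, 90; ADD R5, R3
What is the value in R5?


Register state trace:
  MOV R5, 119  → R5 = 119
  MOV R3, 90  → R3 = 90
  ADD R5, R3  → R5 = 119 + 90 = 209
Final: R5 = 209

209


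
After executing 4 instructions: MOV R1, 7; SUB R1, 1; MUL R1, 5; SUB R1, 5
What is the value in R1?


Register state trace:
  MOV R1, 7  → R1 = 7
  SUB R1, 1  → R1 = 7 - 1 = 6
  MUL R1, 5  → R1 = 6 * 5 = 30
  SUB R1, 5  → R1 = 30 - 5 = 25
Final: R1 = 25

25


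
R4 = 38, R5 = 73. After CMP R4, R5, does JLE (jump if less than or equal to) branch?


Trace:
  R4 = 38, R5 = 73
  CMP R4, R5  → compares 38 vs 73
  JLE checks: is 38 less than or equal to 73?
  38 < 73, so condition is true
Branch taken: Yes

Yes


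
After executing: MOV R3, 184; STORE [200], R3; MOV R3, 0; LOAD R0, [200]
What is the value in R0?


Register and memory trace:
  MOV R3, 184  → R3 = 184
  STORE [200], R3  → mem[200] = 184
  MOV R3, 0  → R3 = 0
  LOAD R0, [200]  → R0 = mem[200] = 184
Final: R0 = 184

184


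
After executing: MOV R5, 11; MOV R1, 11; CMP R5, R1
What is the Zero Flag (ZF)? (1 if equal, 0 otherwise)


Register state trace:
  MOV R5, 11  → R5 = 11
  MOV R1, 11  → R1 = 11
  CMP R5, R1  → computes 11 - 11 = 0
  Result is zero, so values are equal
ZF = 1

1


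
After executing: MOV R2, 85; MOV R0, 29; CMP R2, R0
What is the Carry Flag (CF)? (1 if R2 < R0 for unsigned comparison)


Register state trace:
  MOV R2, 85  → R2 = 85
  MOV R0, 29  → R0 = 29
  CMP R2, R0  → unsigned 85 - 29: no borrow
  85 >= 29, so CF = 0
CF = 0

0


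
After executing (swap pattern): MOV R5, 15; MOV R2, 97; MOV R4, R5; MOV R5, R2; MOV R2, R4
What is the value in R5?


Register state trace (swap pattern):
  MOV R5, 15  → R5 = 15
  MOV R2, 97  → R2 = 97
  MOV R4, R5  → R4 = 15  (save R5)
  MOV R5, R2  → R5 = 97  (R5 gets R2's value)
  MOV R2, R4  → R2 = 15  (R2 gets saved value)
Final: R5 = 97

97


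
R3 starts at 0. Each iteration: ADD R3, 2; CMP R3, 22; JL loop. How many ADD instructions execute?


Loop trace (R3 starts at 0, target 22, step 2):
  ADD #1: R3 = 0 + 2 = 2  → 2 < 22, loop
  ADD #2: R3 = 2 + 2 = 4  → 4 < 22, loop
  ADD #3: R3 = 4 + 2 = 6  → 6 < 22, loop
  ADD #4: R3 = 6 + 2 = 8  → 8 < 22, loop
  ADD #5: R3 = 8 + 2 = 10  → 10 < 22, loop
  ADD #6: R3 = 10 + 2 = 12  → 12 < 22, loop
  ADD #7: R3 = 12 + 2 = 14  → 14 < 22, loop
  ADD #8: R3 = 14 + 2 = 16  → 16 < 22, loop
  ADD #9: R3 = 16 + 2 = 18  → 18 < 22, loop
  ADD #10: R3 = 18 + 2 = 20  → 20 < 22, loop
  ADD #11: R3 = 20 + 2 = 22  → 22 >= 22, exit
Total ADD instructions: 11

11


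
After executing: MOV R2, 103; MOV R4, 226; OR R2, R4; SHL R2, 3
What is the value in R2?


Register state trace:
  MOV R2, 103  → R2 = 103 (0b01100111)
  MOV R4, 226  → R4 = 226 (0b11100010)
  OR R2, R4  → R2 = 103 OR 226 = 231 (0b11100111)
  SHL R2, 3  → R2 = 231 << 3 = 1848
Final: R2 = 1848

1848


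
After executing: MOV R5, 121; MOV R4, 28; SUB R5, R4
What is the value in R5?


Register state trace:
  MOV R5, 121  → R5 = 121
  MOV R4, 28  → R4 = 28
  SUB R5, R4  → R5 = 121 - 28 = 93
Final: R5 = 93

93


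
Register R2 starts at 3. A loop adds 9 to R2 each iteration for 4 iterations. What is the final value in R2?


Starting value: R2 = 3
  Iter 1: R2 = 3 + 9 = 12
  Iter 2: R2 = 12 + 9 = 21
  Iter 3: R2 = 21 + 9 = 30
  Iter 4: R2 = 30 + 9 = 39
Final: R2 = 39

39


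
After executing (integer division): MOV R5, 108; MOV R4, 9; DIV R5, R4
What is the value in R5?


Register state trace:
  MOV R5, 108  → R5 = 108
  MOV R4, 9  → R4 = 9
  DIV R5, R4  → R5 = 108 // 9 = 12
Final: R5 = 12

12


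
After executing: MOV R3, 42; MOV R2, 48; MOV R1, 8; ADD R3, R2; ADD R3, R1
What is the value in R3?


Register state trace:
  MOV R3, 42  → R3 = 42
  MOV R2, 48  → R2 = 48
  MOV R1, 8  → R1 = 8
  ADD R3, R2  → R3 = 42 + 48 = 90
  ADD R3, R1  → R3 = 90 + 8 = 98
Final: R3 = 98

98


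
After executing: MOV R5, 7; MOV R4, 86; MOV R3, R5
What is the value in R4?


Register state trace:
  MOV R5, 7  → R5 = 7
  MOV R4, 86  → R4 = 86
  MOV R3, R5  → R3 = 7
Final: R4 = 86

86


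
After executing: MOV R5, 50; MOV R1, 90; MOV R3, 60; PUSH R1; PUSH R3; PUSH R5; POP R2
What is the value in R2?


Stack trace (top is rightmost):
  MOV R5, 50  → R5 = 50
  MOV R1, 90  → R1 = 90
  MOV R3, 60  → R3 = 60
  PUSH R1  → stack: [90]
  PUSH R3  → stack: [90, 60]
  PUSH R5  → stack: [90, 60, 50]
  POP R2  → R2 = 50, stack: [90, 60]
Final: R2 = 50

50


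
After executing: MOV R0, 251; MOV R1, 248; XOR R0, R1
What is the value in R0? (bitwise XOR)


Register state trace:
  MOV R0, 251  → R0 = 251 (0b11111011)
  MOV R1, 248  → R1 = 248 (0b11111000)
  XOR R0, R1  → R0 = 251 XOR 248 = 3 (0b00000011)
Final: R0 = 3

3


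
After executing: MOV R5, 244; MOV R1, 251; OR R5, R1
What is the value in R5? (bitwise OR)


Register state trace:
  MOV R5, 244  → R5 = 244 (0b11110100)
  MOV R1, 251  → R1 = 251 (0b11111011)
  OR R5, R1   → R5 = 244 OR 251 = 255 (0b11111111)
Final: R5 = 255

255


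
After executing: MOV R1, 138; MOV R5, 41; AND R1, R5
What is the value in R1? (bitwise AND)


Register state trace:
  MOV R1, 138  → R1 = 138 (0b10001010)
  MOV R5, 41  → R5 = 41 (0b00101001)
  AND R1, R5  → R1 = 138 AND 41 = 8 (0b00001000)
Final: R1 = 8

8


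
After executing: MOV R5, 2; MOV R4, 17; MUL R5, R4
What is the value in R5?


Register state trace:
  MOV R5, 2  → R5 = 2
  MOV R4, 17  → R4 = 17
  MUL R5, R4  → R5 = 2 * 17 = 34
Final: R5 = 34

34


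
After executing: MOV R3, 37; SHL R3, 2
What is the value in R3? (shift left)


Register state trace:
  MOV R3, 37  → R3 = 37
  SHL R3, 2  → R3 = 37 << 2 = 37 * 2^2 = 148
Final: R3 = 148

148


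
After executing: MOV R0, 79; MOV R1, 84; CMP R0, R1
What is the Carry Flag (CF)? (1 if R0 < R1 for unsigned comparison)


Register state trace:
  MOV R0, 79  → R0 = 79
  MOV R1, 84  → R1 = 84
  CMP R0, R1  → unsigned 79 - 84: borrow occurs
  79 < 84, so CF = 1
CF = 1

1


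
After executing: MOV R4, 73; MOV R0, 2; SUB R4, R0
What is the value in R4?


Register state trace:
  MOV R4, 73  → R4 = 73
  MOV R0, 2  → R0 = 2
  SUB R4, R0  → R4 = 73 - 2 = 71
Final: R4 = 71

71


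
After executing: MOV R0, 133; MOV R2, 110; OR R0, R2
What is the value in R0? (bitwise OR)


Register state trace:
  MOV R0, 133  → R0 = 133 (0b10000101)
  MOV R2, 110  → R2 = 110 (0b01101110)
  OR R0, R2   → R0 = 133 OR 110 = 239 (0b11101111)
Final: R0 = 239

239


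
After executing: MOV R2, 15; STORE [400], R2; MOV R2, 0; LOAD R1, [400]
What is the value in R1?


Register and memory trace:
  MOV R2, 15  → R2 = 15
  STORE [400], R2  → mem[400] = 15
  MOV R2, 0  → R2 = 0
  LOAD R1, [400]  → R1 = mem[400] = 15
Final: R1 = 15

15


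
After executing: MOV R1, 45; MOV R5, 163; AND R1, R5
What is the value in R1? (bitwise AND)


Register state trace:
  MOV R1, 45  → R1 = 45 (0b00101101)
  MOV R5, 163  → R5 = 163 (0b10100011)
  AND R1, R5  → R1 = 45 AND 163 = 33 (0b00100001)
Final: R1 = 33

33


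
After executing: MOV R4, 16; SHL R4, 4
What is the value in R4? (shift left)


Register state trace:
  MOV R4, 16  → R4 = 16
  SHL R4, 4  → R4 = 16 << 4 = 16 * 2^4 = 256
Final: R4 = 256

256


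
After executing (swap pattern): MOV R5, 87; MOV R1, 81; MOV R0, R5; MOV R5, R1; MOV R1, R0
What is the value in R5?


Register state trace (swap pattern):
  MOV R5, 87  → R5 = 87
  MOV R1, 81  → R1 = 81
  MOV R0, R5  → R0 = 87  (save R5)
  MOV R5, R1  → R5 = 81  (R5 gets R1's value)
  MOV R1, R0  → R1 = 87  (R1 gets saved value)
Final: R5 = 81

81


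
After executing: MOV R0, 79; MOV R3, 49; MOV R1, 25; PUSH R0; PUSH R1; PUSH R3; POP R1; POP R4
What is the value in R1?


Stack trace (top is rightmost):
  MOV R0, 79  → R0 = 79
  MOV R3, 49  → R3 = 49
  MOV R1, 25  → R1 = 25
  PUSH R0  → stack: [79]
  PUSH R1  → stack: [79, 25]
  PUSH R3  → stack: [79, 25, 49]
  POP R1  → R1 = 49, stack: [79, 25]
  POP R4  → R4 = 25, stack: [79]
Final: R1 = 49

49


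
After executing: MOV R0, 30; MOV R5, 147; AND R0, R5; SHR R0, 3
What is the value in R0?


Register state trace:
  MOV R0, 30  → R0 = 30 (0b00011110)
  MOV R5, 147  → R5 = 147 (0b10010011)
  AND R0, R5  → R0 = 30 AND 147 = 18 (0b00010010)
  SHR R0, 3  → R0 = 18 >> 3 = 2
Final: R0 = 2

2


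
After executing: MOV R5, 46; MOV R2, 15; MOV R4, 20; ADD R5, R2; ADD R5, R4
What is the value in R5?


Register state trace:
  MOV R5, 46  → R5 = 46
  MOV R2, 15  → R2 = 15
  MOV R4, 20  → R4 = 20
  ADD R5, R2  → R5 = 46 + 15 = 61
  ADD R5, R4  → R5 = 61 + 20 = 81
Final: R5 = 81

81


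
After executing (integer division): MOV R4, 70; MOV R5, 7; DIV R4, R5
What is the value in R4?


Register state trace:
  MOV R4, 70  → R4 = 70
  MOV R5, 7  → R5 = 7
  DIV R4, R5  → R4 = 70 // 7 = 10
Final: R4 = 10

10


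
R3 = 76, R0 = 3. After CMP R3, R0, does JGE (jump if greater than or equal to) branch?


Trace:
  R3 = 76, R0 = 3
  CMP R3, R0  → compares 76 vs 3
  JGE checks: is 76 greater than or equal to 3?
  76 > 3, so condition is true
Branch taken: Yes

Yes


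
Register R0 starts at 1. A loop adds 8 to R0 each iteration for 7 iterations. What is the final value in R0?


Starting value: R0 = 1
  Iter 1: R0 = 1 + 8 = 9
  Iter 2: R0 = 9 + 8 = 17
  Iter 3: R0 = 17 + 8 = 25
  Iter 4: R0 = 25 + 8 = 33
  Iter 5: R0 = 33 + 8 = 41
  Iter 6: R0 = 41 + 8 = 49
  Iter 7: R0 = 49 + 8 = 57
Final: R0 = 57

57


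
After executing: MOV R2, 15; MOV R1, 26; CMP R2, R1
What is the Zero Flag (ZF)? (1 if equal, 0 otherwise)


Register state trace:
  MOV R2, 15  → R2 = 15
  MOV R1, 26  → R1 = 26
  CMP R2, R1  → computes 15 - 26 = -11
  Result is nonzero, so values are not equal
ZF = 0

0


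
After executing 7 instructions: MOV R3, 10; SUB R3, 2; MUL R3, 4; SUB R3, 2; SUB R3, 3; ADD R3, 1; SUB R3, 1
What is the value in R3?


Register state trace:
  MOV R3, 10  → R3 = 10
  SUB R3, 2  → R3 = 10 - 2 = 8
  MUL R3, 4  → R3 = 8 * 4 = 32
  SUB R3, 2  → R3 = 32 - 2 = 30
  SUB R3, 3  → R3 = 30 - 3 = 27
  ADD R3, 1  → R3 = 27 + 1 = 28
  SUB R3, 1  → R3 = 28 - 1 = 27
Final: R3 = 27

27


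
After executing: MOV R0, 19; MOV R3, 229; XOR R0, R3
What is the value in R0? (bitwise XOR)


Register state trace:
  MOV R0, 19  → R0 = 19 (0b00010011)
  MOV R3, 229  → R3 = 229 (0b11100101)
  XOR R0, R3  → R0 = 19 XOR 229 = 246 (0b11110110)
Final: R0 = 246

246


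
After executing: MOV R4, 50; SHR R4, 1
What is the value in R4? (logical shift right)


Register state trace:
  MOV R4, 50  → R4 = 50
  SHR R4, 1  → R4 = 50 >> 1 = 50 // 2^1 = 25
Final: R4 = 25

25


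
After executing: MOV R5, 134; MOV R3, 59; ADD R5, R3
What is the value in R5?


Register state trace:
  MOV R5, 134  → R5 = 134
  MOV R3, 59  → R3 = 59
  ADD R5, R3  → R5 = 134 + 59 = 193
Final: R5 = 193

193


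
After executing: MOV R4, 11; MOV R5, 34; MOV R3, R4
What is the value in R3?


Register state trace:
  MOV R4, 11  → R4 = 11
  MOV R5, 34  → R5 = 34
  MOV R3, R4  → R3 = 11
Final: R3 = 11

11


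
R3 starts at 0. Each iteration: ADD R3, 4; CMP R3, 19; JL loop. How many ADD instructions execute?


Loop trace (R3 starts at 0, target 19, step 4):
  ADD #1: R3 = 0 + 4 = 4  → 4 < 19, loop
  ADD #2: R3 = 4 + 4 = 8  → 8 < 19, loop
  ADD #3: R3 = 8 + 4 = 12  → 12 < 19, loop
  ADD #4: R3 = 12 + 4 = 16  → 16 < 19, loop
  ADD #5: R3 = 16 + 4 = 20  → 20 >= 19, exit
Total ADD instructions: 5

5


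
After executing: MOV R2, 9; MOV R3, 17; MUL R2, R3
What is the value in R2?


Register state trace:
  MOV R2, 9  → R2 = 9
  MOV R3, 17  → R3 = 17
  MUL R2, R3  → R2 = 9 * 17 = 153
Final: R2 = 153

153


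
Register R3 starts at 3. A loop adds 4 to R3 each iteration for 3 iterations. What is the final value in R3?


Starting value: R3 = 3
  Iter 1: R3 = 3 + 4 = 7
  Iter 2: R3 = 7 + 4 = 11
  Iter 3: R3 = 11 + 4 = 15
Final: R3 = 15

15


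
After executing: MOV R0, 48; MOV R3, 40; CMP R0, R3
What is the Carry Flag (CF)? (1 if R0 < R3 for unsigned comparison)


Register state trace:
  MOV R0, 48  → R0 = 48
  MOV R3, 40  → R3 = 40
  CMP R0, R3  → unsigned 48 - 40: no borrow
  48 >= 40, so CF = 0
CF = 0

0


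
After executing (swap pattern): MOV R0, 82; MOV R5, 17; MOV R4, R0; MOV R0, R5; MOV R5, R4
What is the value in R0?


Register state trace (swap pattern):
  MOV R0, 82  → R0 = 82
  MOV R5, 17  → R5 = 17
  MOV R4, R0  → R4 = 82  (save R0)
  MOV R0, R5  → R0 = 17  (R0 gets R5's value)
  MOV R5, R4  → R5 = 82  (R5 gets saved value)
Final: R0 = 17

17


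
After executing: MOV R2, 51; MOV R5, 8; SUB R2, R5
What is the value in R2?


Register state trace:
  MOV R2, 51  → R2 = 51
  MOV R5, 8  → R5 = 8
  SUB R2, R5  → R2 = 51 - 8 = 43
Final: R2 = 43

43


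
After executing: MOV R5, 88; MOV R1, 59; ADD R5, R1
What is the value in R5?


Register state trace:
  MOV R5, 88  → R5 = 88
  MOV R1, 59  → R1 = 59
  ADD R5, R1  → R5 = 88 + 59 = 147
Final: R5 = 147

147


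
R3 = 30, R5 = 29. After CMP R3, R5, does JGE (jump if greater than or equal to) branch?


Trace:
  R3 = 30, R5 = 29
  CMP R3, R5  → compares 30 vs 29
  JGE checks: is 30 greater than or equal to 29?
  30 > 29, so condition is true
Branch taken: Yes

Yes


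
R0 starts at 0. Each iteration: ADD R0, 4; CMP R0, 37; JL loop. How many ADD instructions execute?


Loop trace (R0 starts at 0, target 37, step 4):
  ADD #1: R0 = 0 + 4 = 4  → 4 < 37, loop
  ADD #2: R0 = 4 + 4 = 8  → 8 < 37, loop
  ADD #3: R0 = 8 + 4 = 12  → 12 < 37, loop
  ADD #4: R0 = 12 + 4 = 16  → 16 < 37, loop
  ADD #5: R0 = 16 + 4 = 20  → 20 < 37, loop
  ADD #6: R0 = 20 + 4 = 24  → 24 < 37, loop
  ADD #7: R0 = 24 + 4 = 28  → 28 < 37, loop
  ADD #8: R0 = 28 + 4 = 32  → 32 < 37, loop
  ADD #9: R0 = 32 + 4 = 36  → 36 < 37, loop
  ADD #10: R0 = 36 + 4 = 40  → 40 >= 37, exit
Total ADD instructions: 10

10


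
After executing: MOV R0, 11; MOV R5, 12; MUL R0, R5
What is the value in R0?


Register state trace:
  MOV R0, 11  → R0 = 11
  MOV R5, 12  → R5 = 12
  MUL R0, R5  → R0 = 11 * 12 = 132
Final: R0 = 132

132


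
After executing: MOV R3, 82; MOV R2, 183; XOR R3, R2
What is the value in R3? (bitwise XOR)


Register state trace:
  MOV R3, 82  → R3 = 82 (0b01010010)
  MOV R2, 183  → R2 = 183 (0b10110111)
  XOR R3, R2  → R3 = 82 XOR 183 = 229 (0b11100101)
Final: R3 = 229

229


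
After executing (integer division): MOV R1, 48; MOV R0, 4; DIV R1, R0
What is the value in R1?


Register state trace:
  MOV R1, 48  → R1 = 48
  MOV R0, 4  → R0 = 4
  DIV R1, R0  → R1 = 48 // 4 = 12
Final: R1 = 12

12


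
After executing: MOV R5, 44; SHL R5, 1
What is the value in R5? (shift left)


Register state trace:
  MOV R5, 44  → R5 = 44
  SHL R5, 1  → R5 = 44 << 1 = 44 * 2^1 = 88
Final: R5 = 88

88


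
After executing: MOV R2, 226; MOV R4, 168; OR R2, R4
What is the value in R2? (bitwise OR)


Register state trace:
  MOV R2, 226  → R2 = 226 (0b11100010)
  MOV R4, 168  → R4 = 168 (0b10101000)
  OR R2, R4   → R2 = 226 OR 168 = 234 (0b11101010)
Final: R2 = 234

234


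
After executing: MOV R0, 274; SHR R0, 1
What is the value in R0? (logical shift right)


Register state trace:
  MOV R0, 274  → R0 = 274
  SHR R0, 1  → R0 = 274 >> 1 = 274 // 2^1 = 137
Final: R0 = 137

137


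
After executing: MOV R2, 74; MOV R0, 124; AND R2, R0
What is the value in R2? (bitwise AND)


Register state trace:
  MOV R2, 74  → R2 = 74 (0b01001010)
  MOV R0, 124  → R0 = 124 (0b01111100)
  AND R2, R0  → R2 = 74 AND 124 = 72 (0b01001000)
Final: R2 = 72

72


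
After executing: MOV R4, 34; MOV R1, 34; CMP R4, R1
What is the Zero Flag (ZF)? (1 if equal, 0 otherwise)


Register state trace:
  MOV R4, 34  → R4 = 34
  MOV R1, 34  → R1 = 34
  CMP R4, R1  → computes 34 - 34 = 0
  Result is zero, so values are equal
ZF = 1

1


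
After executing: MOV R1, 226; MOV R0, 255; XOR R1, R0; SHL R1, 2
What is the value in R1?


Register state trace:
  MOV R1, 226  → R1 = 226 (0b11100010)
  MOV R0, 255  → R0 = 255 (0b11111111)
  XOR R1, R0  → R1 = 226 XOR 255 = 29 (0b00011101)
  SHL R1, 2  → R1 = 29 << 2 = 116
Final: R1 = 116

116


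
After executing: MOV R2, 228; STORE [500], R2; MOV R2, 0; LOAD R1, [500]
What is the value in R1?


Register and memory trace:
  MOV R2, 228  → R2 = 228
  STORE [500], R2  → mem[500] = 228
  MOV R2, 0  → R2 = 0
  LOAD R1, [500]  → R1 = mem[500] = 228
Final: R1 = 228

228


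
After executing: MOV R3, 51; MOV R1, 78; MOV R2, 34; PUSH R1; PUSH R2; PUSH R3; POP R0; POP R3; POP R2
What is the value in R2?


Stack trace (top is rightmost):
  MOV R3, 51  → R3 = 51
  MOV R1, 78  → R1 = 78
  MOV R2, 34  → R2 = 34
  PUSH R1  → stack: [78]
  PUSH R2  → stack: [78, 34]
  PUSH R3  → stack: [78, 34, 51]
  POP R0  → R0 = 51, stack: [78, 34]
  POP R3  → R3 = 34, stack: [78]
  POP R2  → R2 = 78, stack: []
Final: R2 = 78

78


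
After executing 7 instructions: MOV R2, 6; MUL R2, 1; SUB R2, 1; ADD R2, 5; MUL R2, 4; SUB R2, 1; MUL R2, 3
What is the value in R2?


Register state trace:
  MOV R2, 6  → R2 = 6
  MUL R2, 1  → R2 = 6 * 1 = 6
  SUB R2, 1  → R2 = 6 - 1 = 5
  ADD R2, 5  → R2 = 5 + 5 = 10
  MUL R2, 4  → R2 = 10 * 4 = 40
  SUB R2, 1  → R2 = 40 - 1 = 39
  MUL R2, 3  → R2 = 39 * 3 = 117
Final: R2 = 117

117


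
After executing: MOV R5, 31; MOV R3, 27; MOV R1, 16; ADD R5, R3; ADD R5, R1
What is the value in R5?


Register state trace:
  MOV R5, 31  → R5 = 31
  MOV R3, 27  → R3 = 27
  MOV R1, 16  → R1 = 16
  ADD R5, R3  → R5 = 31 + 27 = 58
  ADD R5, R1  → R5 = 58 + 16 = 74
Final: R5 = 74

74


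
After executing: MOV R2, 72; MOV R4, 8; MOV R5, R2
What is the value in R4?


Register state trace:
  MOV R2, 72  → R2 = 72
  MOV R4, 8  → R4 = 8
  MOV R5, R2  → R5 = 72
Final: R4 = 8

8


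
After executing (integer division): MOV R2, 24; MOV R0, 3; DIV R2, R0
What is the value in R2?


Register state trace:
  MOV R2, 24  → R2 = 24
  MOV R0, 3  → R0 = 3
  DIV R2, R0  → R2 = 24 // 3 = 8
Final: R2 = 8

8


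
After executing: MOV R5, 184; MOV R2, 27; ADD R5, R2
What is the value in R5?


Register state trace:
  MOV R5, 184  → R5 = 184
  MOV R2, 27  → R2 = 27
  ADD R5, R2  → R5 = 184 + 27 = 211
Final: R5 = 211

211


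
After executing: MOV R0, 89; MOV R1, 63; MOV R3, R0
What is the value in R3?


Register state trace:
  MOV R0, 89  → R0 = 89
  MOV R1, 63  → R1 = 63
  MOV R3, R0  → R3 = 89
Final: R3 = 89

89


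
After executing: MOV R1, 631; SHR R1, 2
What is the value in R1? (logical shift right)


Register state trace:
  MOV R1, 631  → R1 = 631
  SHR R1, 2  → R1 = 631 >> 2 = 631 // 2^2 = 157
Final: R1 = 157

157


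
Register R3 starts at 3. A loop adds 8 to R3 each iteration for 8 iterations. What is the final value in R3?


Starting value: R3 = 3
  Iter 1: R3 = 3 + 8 = 11
  Iter 2: R3 = 11 + 8 = 19
  Iter 3: R3 = 19 + 8 = 27
  Iter 4: R3 = 27 + 8 = 35
  Iter 5: R3 = 35 + 8 = 43
  Iter 6: R3 = 43 + 8 = 51
  Iter 7: R3 = 51 + 8 = 59
  Iter 8: R3 = 59 + 8 = 67
Final: R3 = 67

67


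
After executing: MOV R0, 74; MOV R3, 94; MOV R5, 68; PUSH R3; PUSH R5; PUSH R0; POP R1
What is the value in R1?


Stack trace (top is rightmost):
  MOV R0, 74  → R0 = 74
  MOV R3, 94  → R3 = 94
  MOV R5, 68  → R5 = 68
  PUSH R3  → stack: [94]
  PUSH R5  → stack: [94, 68]
  PUSH R0  → stack: [94, 68, 74]
  POP R1  → R1 = 74, stack: [94, 68]
Final: R1 = 74

74


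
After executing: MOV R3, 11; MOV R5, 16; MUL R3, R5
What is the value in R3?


Register state trace:
  MOV R3, 11  → R3 = 11
  MOV R5, 16  → R5 = 16
  MUL R3, R5  → R3 = 11 * 16 = 176
Final: R3 = 176

176


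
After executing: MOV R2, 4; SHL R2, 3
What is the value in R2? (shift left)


Register state trace:
  MOV R2, 4  → R2 = 4
  SHL R2, 3  → R2 = 4 << 3 = 4 * 2^3 = 32
Final: R2 = 32

32


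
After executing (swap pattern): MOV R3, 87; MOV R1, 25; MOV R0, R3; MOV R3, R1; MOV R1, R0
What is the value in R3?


Register state trace (swap pattern):
  MOV R3, 87  → R3 = 87
  MOV R1, 25  → R1 = 25
  MOV R0, R3  → R0 = 87  (save R3)
  MOV R3, R1  → R3 = 25  (R3 gets R1's value)
  MOV R1, R0  → R1 = 87  (R1 gets saved value)
Final: R3 = 25

25


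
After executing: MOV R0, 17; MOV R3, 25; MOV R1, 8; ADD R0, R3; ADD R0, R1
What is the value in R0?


Register state trace:
  MOV R0, 17  → R0 = 17
  MOV R3, 25  → R3 = 25
  MOV R1, 8  → R1 = 8
  ADD R0, R3  → R0 = 17 + 25 = 42
  ADD R0, R1  → R0 = 42 + 8 = 50
Final: R0 = 50

50


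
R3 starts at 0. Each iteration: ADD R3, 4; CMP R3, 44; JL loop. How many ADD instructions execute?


Loop trace (R3 starts at 0, target 44, step 4):
  ADD #1: R3 = 0 + 4 = 4  → 4 < 44, loop
  ADD #2: R3 = 4 + 4 = 8  → 8 < 44, loop
  ADD #3: R3 = 8 + 4 = 12  → 12 < 44, loop
  ADD #4: R3 = 12 + 4 = 16  → 16 < 44, loop
  ADD #5: R3 = 16 + 4 = 20  → 20 < 44, loop
  ADD #6: R3 = 20 + 4 = 24  → 24 < 44, loop
  ADD #7: R3 = 24 + 4 = 28  → 28 < 44, loop
  ADD #8: R3 = 28 + 4 = 32  → 32 < 44, loop
  ADD #9: R3 = 32 + 4 = 36  → 36 < 44, loop
  ADD #10: R3 = 36 + 4 = 40  → 40 < 44, loop
  ADD #11: R3 = 40 + 4 = 44  → 44 >= 44, exit
Total ADD instructions: 11

11


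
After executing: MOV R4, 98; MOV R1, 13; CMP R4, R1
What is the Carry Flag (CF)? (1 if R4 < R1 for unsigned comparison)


Register state trace:
  MOV R4, 98  → R4 = 98
  MOV R1, 13  → R1 = 13
  CMP R4, R1  → unsigned 98 - 13: no borrow
  98 >= 13, so CF = 0
CF = 0

0


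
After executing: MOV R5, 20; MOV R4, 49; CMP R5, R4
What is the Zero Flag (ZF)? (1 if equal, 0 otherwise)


Register state trace:
  MOV R5, 20  → R5 = 20
  MOV R4, 49  → R4 = 49
  CMP R5, R4  → computes 20 - 49 = -29
  Result is nonzero, so values are not equal
ZF = 0

0


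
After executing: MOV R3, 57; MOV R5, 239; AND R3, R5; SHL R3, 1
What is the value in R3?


Register state trace:
  MOV R3, 57  → R3 = 57 (0b00111001)
  MOV R5, 239  → R5 = 239 (0b11101111)
  AND R3, R5  → R3 = 57 AND 239 = 41 (0b00101001)
  SHL R3, 1  → R3 = 41 << 1 = 82
Final: R3 = 82

82


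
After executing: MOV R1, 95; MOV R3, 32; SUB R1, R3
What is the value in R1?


Register state trace:
  MOV R1, 95  → R1 = 95
  MOV R3, 32  → R3 = 32
  SUB R1, R3  → R1 = 95 - 32 = 63
Final: R1 = 63

63


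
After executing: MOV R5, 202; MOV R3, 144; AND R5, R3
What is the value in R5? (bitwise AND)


Register state trace:
  MOV R5, 202  → R5 = 202 (0b11001010)
  MOV R3, 144  → R3 = 144 (0b10010000)
  AND R5, R3  → R5 = 202 AND 144 = 128 (0b10000000)
Final: R5 = 128

128


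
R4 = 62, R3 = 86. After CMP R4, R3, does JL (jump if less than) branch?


Trace:
  R4 = 62, R3 = 86
  CMP R4, R3  → compares 62 vs 86
  JL checks: is 62 less than 86?
  62 < 86, so condition is true
Branch taken: Yes

Yes


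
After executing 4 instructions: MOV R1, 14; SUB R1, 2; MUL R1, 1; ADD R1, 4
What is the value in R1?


Register state trace:
  MOV R1, 14  → R1 = 14
  SUB R1, 2  → R1 = 14 - 2 = 12
  MUL R1, 1  → R1 = 12 * 1 = 12
  ADD R1, 4  → R1 = 12 + 4 = 16
Final: R1 = 16

16


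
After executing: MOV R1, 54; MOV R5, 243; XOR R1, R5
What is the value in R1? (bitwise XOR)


Register state trace:
  MOV R1, 54  → R1 = 54 (0b00110110)
  MOV R5, 243  → R5 = 243 (0b11110011)
  XOR R1, R5  → R1 = 54 XOR 243 = 197 (0b11000101)
Final: R1 = 197

197


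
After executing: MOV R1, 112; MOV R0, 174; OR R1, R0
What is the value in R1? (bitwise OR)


Register state trace:
  MOV R1, 112  → R1 = 112 (0b01110000)
  MOV R0, 174  → R0 = 174 (0b10101110)
  OR R1, R0   → R1 = 112 OR 174 = 254 (0b11111110)
Final: R1 = 254

254


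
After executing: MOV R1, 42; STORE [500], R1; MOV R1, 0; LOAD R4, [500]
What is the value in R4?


Register and memory trace:
  MOV R1, 42  → R1 = 42
  STORE [500], R1  → mem[500] = 42
  MOV R1, 0  → R1 = 0
  LOAD R4, [500]  → R4 = mem[500] = 42
Final: R4 = 42

42


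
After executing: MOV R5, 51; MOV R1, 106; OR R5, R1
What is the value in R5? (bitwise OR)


Register state trace:
  MOV R5, 51  → R5 = 51 (0b00110011)
  MOV R1, 106  → R1 = 106 (0b01101010)
  OR R5, R1   → R5 = 51 OR 106 = 123 (0b01111011)
Final: R5 = 123

123


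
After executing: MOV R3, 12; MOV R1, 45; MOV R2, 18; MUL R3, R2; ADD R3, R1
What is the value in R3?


Register state trace:
  MOV R3, 12  → R3 = 12
  MOV R1, 45  → R1 = 45
  MOV R2, 18  → R2 = 18
  MUL R3, R2  → R3 = 12 * 18 = 216
  ADD R3, R1  → R3 = 216 + 45 = 261
Final: R3 = 261

261


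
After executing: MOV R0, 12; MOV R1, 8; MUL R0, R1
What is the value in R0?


Register state trace:
  MOV R0, 12  → R0 = 12
  MOV R1, 8  → R1 = 8
  MUL R0, R1  → R0 = 12 * 8 = 96
Final: R0 = 96

96


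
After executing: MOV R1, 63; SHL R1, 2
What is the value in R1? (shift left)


Register state trace:
  MOV R1, 63  → R1 = 63
  SHL R1, 2  → R1 = 63 << 2 = 63 * 2^2 = 252
Final: R1 = 252

252


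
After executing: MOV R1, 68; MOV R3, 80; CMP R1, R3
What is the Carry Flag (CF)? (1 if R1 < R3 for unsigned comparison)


Register state trace:
  MOV R1, 68  → R1 = 68
  MOV R3, 80  → R3 = 80
  CMP R1, R3  → unsigned 68 - 80: borrow occurs
  68 < 80, so CF = 1
CF = 1

1


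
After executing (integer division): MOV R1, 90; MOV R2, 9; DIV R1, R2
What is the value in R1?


Register state trace:
  MOV R1, 90  → R1 = 90
  MOV R2, 9  → R2 = 9
  DIV R1, R2  → R1 = 90 // 9 = 10
Final: R1 = 10

10


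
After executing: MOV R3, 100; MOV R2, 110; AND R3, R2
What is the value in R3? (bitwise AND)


Register state trace:
  MOV R3, 100  → R3 = 100 (0b01100100)
  MOV R2, 110  → R2 = 110 (0b01101110)
  AND R3, R2  → R3 = 100 AND 110 = 100 (0b01100100)
Final: R3 = 100

100


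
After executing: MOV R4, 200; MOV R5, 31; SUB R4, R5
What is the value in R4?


Register state trace:
  MOV R4, 200  → R4 = 200
  MOV R5, 31  → R5 = 31
  SUB R4, R5  → R4 = 200 - 31 = 169
Final: R4 = 169

169


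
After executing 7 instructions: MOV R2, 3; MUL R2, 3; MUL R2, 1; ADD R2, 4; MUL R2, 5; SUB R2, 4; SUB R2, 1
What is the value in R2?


Register state trace:
  MOV R2, 3  → R2 = 3
  MUL R2, 3  → R2 = 3 * 3 = 9
  MUL R2, 1  → R2 = 9 * 1 = 9
  ADD R2, 4  → R2 = 9 + 4 = 13
  MUL R2, 5  → R2 = 13 * 5 = 65
  SUB R2, 4  → R2 = 65 - 4 = 61
  SUB R2, 1  → R2 = 61 - 1 = 60
Final: R2 = 60

60


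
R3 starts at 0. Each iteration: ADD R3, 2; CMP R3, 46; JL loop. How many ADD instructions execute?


Loop trace (R3 starts at 0, target 46, step 2):
  ADD #1: R3 = 0 + 2 = 2  → 2 < 46, loop
  ADD #2: R3 = 2 + 2 = 4  → 4 < 46, loop
  ADD #3: R3 = 4 + 2 = 6  → 6 < 46, loop
  ADD #4: R3 = 6 + 2 = 8  → 8 < 46, loop
  ADD #5: R3 = 8 + 2 = 10  → 10 < 46, loop
  ADD #6: R3 = 10 + 2 = 12  → 12 < 46, loop
  ADD #7: R3 = 12 + 2 = 14  → 14 < 46, loop
  ADD #8: R3 = 14 + 2 = 16  → 16 < 46, loop
  ADD #9: R3 = 16 + 2 = 18  → 18 < 46, loop
  ADD #10: R3 = 18 + 2 = 20  → 20 < 46, loop
  ADD #11: R3 = 20 + 2 = 22  → 22 < 46, loop
  ADD #12: R3 = 22 + 2 = 24  → 24 < 46, loop
  ADD #13: R3 = 24 + 2 = 26  → 26 < 46, loop
  ADD #14: R3 = 26 + 2 = 28  → 28 < 46, loop
  ADD #15: R3 = 28 + 2 = 30  → 30 < 46, loop
  ADD #16: R3 = 30 + 2 = 32  → 32 < 46, loop
  ADD #17: R3 = 32 + 2 = 34  → 34 < 46, loop
  ADD #18: R3 = 34 + 2 = 36  → 36 < 46, loop
  ADD #19: R3 = 36 + 2 = 38  → 38 < 46, loop
  ADD #20: R3 = 38 + 2 = 40  → 40 < 46, loop
  ADD #21: R3 = 40 + 2 = 42  → 42 < 46, loop
  ADD #22: R3 = 42 + 2 = 44  → 44 < 46, loop
  ADD #23: R3 = 44 + 2 = 46  → 46 >= 46, exit
Total ADD instructions: 23

23


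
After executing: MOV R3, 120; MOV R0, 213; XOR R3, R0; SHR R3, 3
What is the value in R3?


Register state trace:
  MOV R3, 120  → R3 = 120 (0b01111000)
  MOV R0, 213  → R0 = 213 (0b11010101)
  XOR R3, R0  → R3 = 120 XOR 213 = 173 (0b10101101)
  SHR R3, 3  → R3 = 173 >> 3 = 21
Final: R3 = 21

21


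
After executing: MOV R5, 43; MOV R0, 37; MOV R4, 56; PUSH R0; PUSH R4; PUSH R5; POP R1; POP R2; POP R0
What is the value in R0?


Stack trace (top is rightmost):
  MOV R5, 43  → R5 = 43
  MOV R0, 37  → R0 = 37
  MOV R4, 56  → R4 = 56
  PUSH R0  → stack: [37]
  PUSH R4  → stack: [37, 56]
  PUSH R5  → stack: [37, 56, 43]
  POP R1  → R1 = 43, stack: [37, 56]
  POP R2  → R2 = 56, stack: [37]
  POP R0  → R0 = 37, stack: []
Final: R0 = 37

37


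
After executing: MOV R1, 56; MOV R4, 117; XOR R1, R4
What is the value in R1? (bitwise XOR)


Register state trace:
  MOV R1, 56  → R1 = 56 (0b00111000)
  MOV R4, 117  → R4 = 117 (0b01110101)
  XOR R1, R4  → R1 = 56 XOR 117 = 77 (0b01001101)
Final: R1 = 77

77


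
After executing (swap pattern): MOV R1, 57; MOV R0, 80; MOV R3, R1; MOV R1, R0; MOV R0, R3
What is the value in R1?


Register state trace (swap pattern):
  MOV R1, 57  → R1 = 57
  MOV R0, 80  → R0 = 80
  MOV R3, R1  → R3 = 57  (save R1)
  MOV R1, R0  → R1 = 80  (R1 gets R0's value)
  MOV R0, R3  → R0 = 57  (R0 gets saved value)
Final: R1 = 80

80


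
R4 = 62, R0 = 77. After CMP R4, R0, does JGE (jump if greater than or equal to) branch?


Trace:
  R4 = 62, R0 = 77
  CMP R4, R0  → compares 62 vs 77
  JGE checks: is 62 greater than or equal to 77?
  62 < 77, so condition is false
Branch taken: No

No


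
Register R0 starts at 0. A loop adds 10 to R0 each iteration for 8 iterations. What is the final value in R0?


Starting value: R0 = 0
  Iter 1: R0 = 0 + 10 = 10
  Iter 2: R0 = 10 + 10 = 20
  Iter 3: R0 = 20 + 10 = 30
  Iter 4: R0 = 30 + 10 = 40
  Iter 5: R0 = 40 + 10 = 50
  Iter 6: R0 = 50 + 10 = 60
  Iter 7: R0 = 60 + 10 = 70
  Iter 8: R0 = 70 + 10 = 80
Final: R0 = 80

80


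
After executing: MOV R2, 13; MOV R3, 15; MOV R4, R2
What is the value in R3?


Register state trace:
  MOV R2, 13  → R2 = 13
  MOV R3, 15  → R3 = 15
  MOV R4, R2  → R4 = 13
Final: R3 = 15

15


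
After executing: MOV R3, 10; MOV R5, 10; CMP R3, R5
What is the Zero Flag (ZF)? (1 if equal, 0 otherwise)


Register state trace:
  MOV R3, 10  → R3 = 10
  MOV R5, 10  → R5 = 10
  CMP R3, R5  → computes 10 - 10 = 0
  Result is zero, so values are equal
ZF = 1

1


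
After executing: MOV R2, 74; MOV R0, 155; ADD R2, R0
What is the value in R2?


Register state trace:
  MOV R2, 74  → R2 = 74
  MOV R0, 155  → R0 = 155
  ADD R2, R0  → R2 = 74 + 155 = 229
Final: R2 = 229

229


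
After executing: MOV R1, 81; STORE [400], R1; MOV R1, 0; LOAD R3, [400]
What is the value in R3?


Register and memory trace:
  MOV R1, 81  → R1 = 81
  STORE [400], R1  → mem[400] = 81
  MOV R1, 0  → R1 = 0
  LOAD R3, [400]  → R3 = mem[400] = 81
Final: R3 = 81

81


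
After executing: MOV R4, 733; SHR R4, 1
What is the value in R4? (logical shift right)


Register state trace:
  MOV R4, 733  → R4 = 733
  SHR R4, 1  → R4 = 733 >> 1 = 733 // 2^1 = 366
Final: R4 = 366

366


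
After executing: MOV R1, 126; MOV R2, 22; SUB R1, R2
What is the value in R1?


Register state trace:
  MOV R1, 126  → R1 = 126
  MOV R2, 22  → R2 = 22
  SUB R1, R2  → R1 = 126 - 22 = 104
Final: R1 = 104

104


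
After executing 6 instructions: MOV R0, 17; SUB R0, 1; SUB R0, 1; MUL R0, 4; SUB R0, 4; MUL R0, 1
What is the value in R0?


Register state trace:
  MOV R0, 17  → R0 = 17
  SUB R0, 1  → R0 = 17 - 1 = 16
  SUB R0, 1  → R0 = 16 - 1 = 15
  MUL R0, 4  → R0 = 15 * 4 = 60
  SUB R0, 4  → R0 = 60 - 4 = 56
  MUL R0, 1  → R0 = 56 * 1 = 56
Final: R0 = 56

56


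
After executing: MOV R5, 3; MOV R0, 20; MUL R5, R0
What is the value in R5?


Register state trace:
  MOV R5, 3  → R5 = 3
  MOV R0, 20  → R0 = 20
  MUL R5, R0  → R5 = 3 * 20 = 60
Final: R5 = 60

60


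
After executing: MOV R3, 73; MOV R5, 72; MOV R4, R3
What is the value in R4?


Register state trace:
  MOV R3, 73  → R3 = 73
  MOV R5, 72  → R5 = 72
  MOV R4, R3  → R4 = 73
Final: R4 = 73

73


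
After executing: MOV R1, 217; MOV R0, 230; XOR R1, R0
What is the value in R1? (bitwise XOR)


Register state trace:
  MOV R1, 217  → R1 = 217 (0b11011001)
  MOV R0, 230  → R0 = 230 (0b11100110)
  XOR R1, R0  → R1 = 217 XOR 230 = 63 (0b00111111)
Final: R1 = 63

63


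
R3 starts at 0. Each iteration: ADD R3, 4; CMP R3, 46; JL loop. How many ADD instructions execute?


Loop trace (R3 starts at 0, target 46, step 4):
  ADD #1: R3 = 0 + 4 = 4  → 4 < 46, loop
  ADD #2: R3 = 4 + 4 = 8  → 8 < 46, loop
  ADD #3: R3 = 8 + 4 = 12  → 12 < 46, loop
  ADD #4: R3 = 12 + 4 = 16  → 16 < 46, loop
  ADD #5: R3 = 16 + 4 = 20  → 20 < 46, loop
  ADD #6: R3 = 20 + 4 = 24  → 24 < 46, loop
  ADD #7: R3 = 24 + 4 = 28  → 28 < 46, loop
  ADD #8: R3 = 28 + 4 = 32  → 32 < 46, loop
  ADD #9: R3 = 32 + 4 = 36  → 36 < 46, loop
  ADD #10: R3 = 36 + 4 = 40  → 40 < 46, loop
  ADD #11: R3 = 40 + 4 = 44  → 44 < 46, loop
  ADD #12: R3 = 44 + 4 = 48  → 48 >= 46, exit
Total ADD instructions: 12

12


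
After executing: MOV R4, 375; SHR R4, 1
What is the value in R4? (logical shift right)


Register state trace:
  MOV R4, 375  → R4 = 375
  SHR R4, 1  → R4 = 375 >> 1 = 375 // 2^1 = 187
Final: R4 = 187

187


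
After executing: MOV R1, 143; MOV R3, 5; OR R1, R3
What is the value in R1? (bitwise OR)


Register state trace:
  MOV R1, 143  → R1 = 143 (0b10001111)
  MOV R3, 5  → R3 = 5 (0b00000101)
  OR R1, R3   → R1 = 143 OR 5 = 143 (0b10001111)
Final: R1 = 143

143


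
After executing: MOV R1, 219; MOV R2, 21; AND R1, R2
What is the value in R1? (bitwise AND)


Register state trace:
  MOV R1, 219  → R1 = 219 (0b11011011)
  MOV R2, 21  → R2 = 21 (0b00010101)
  AND R1, R2  → R1 = 219 AND 21 = 17 (0b00010001)
Final: R1 = 17

17


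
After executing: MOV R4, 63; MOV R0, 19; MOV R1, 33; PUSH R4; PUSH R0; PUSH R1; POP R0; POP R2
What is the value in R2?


Stack trace (top is rightmost):
  MOV R4, 63  → R4 = 63
  MOV R0, 19  → R0 = 19
  MOV R1, 33  → R1 = 33
  PUSH R4  → stack: [63]
  PUSH R0  → stack: [63, 19]
  PUSH R1  → stack: [63, 19, 33]
  POP R0  → R0 = 33, stack: [63, 19]
  POP R2  → R2 = 19, stack: [63]
Final: R2 = 19

19


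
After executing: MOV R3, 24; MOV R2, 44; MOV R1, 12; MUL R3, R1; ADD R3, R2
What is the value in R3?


Register state trace:
  MOV R3, 24  → R3 = 24
  MOV R2, 44  → R2 = 44
  MOV R1, 12  → R1 = 12
  MUL R3, R1  → R3 = 24 * 12 = 288
  ADD R3, R2  → R3 = 288 + 44 = 332
Final: R3 = 332

332


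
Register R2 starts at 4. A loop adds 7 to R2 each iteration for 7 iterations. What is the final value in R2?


Starting value: R2 = 4
  Iter 1: R2 = 4 + 7 = 11
  Iter 2: R2 = 11 + 7 = 18
  Iter 3: R2 = 18 + 7 = 25
  Iter 4: R2 = 25 + 7 = 32
  Iter 5: R2 = 32 + 7 = 39
  Iter 6: R2 = 39 + 7 = 46
  Iter 7: R2 = 46 + 7 = 53
Final: R2 = 53

53


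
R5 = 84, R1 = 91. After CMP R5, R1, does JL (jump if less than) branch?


Trace:
  R5 = 84, R1 = 91
  CMP R5, R1  → compares 84 vs 91
  JL checks: is 84 less than 91?
  84 < 91, so condition is true
Branch taken: Yes

Yes


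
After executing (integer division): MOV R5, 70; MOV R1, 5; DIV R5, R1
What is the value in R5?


Register state trace:
  MOV R5, 70  → R5 = 70
  MOV R1, 5  → R1 = 5
  DIV R5, R1  → R5 = 70 // 5 = 14
Final: R5 = 14

14


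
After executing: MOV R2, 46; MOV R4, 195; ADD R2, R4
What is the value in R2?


Register state trace:
  MOV R2, 46  → R2 = 46
  MOV R4, 195  → R4 = 195
  ADD R2, R4  → R2 = 46 + 195 = 241
Final: R2 = 241

241


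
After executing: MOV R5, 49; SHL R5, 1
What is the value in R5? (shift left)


Register state trace:
  MOV R5, 49  → R5 = 49
  SHL R5, 1  → R5 = 49 << 1 = 49 * 2^1 = 98
Final: R5 = 98

98


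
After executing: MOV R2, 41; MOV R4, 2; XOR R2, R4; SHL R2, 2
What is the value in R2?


Register state trace:
  MOV R2, 41  → R2 = 41 (0b00101001)
  MOV R4, 2  → R4 = 2 (0b00000010)
  XOR R2, R4  → R2 = 41 XOR 2 = 43 (0b00101011)
  SHL R2, 2  → R2 = 43 << 2 = 172
Final: R2 = 172

172


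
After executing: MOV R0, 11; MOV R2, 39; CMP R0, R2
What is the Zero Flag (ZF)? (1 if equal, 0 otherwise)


Register state trace:
  MOV R0, 11  → R0 = 11
  MOV R2, 39  → R2 = 39
  CMP R0, R2  → computes 11 - 39 = -28
  Result is nonzero, so values are not equal
ZF = 0

0


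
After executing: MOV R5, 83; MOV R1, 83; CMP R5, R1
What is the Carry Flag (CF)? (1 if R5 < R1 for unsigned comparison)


Register state trace:
  MOV R5, 83  → R5 = 83
  MOV R1, 83  → R1 = 83
  CMP R5, R1  → unsigned 83 - 83: no borrow
  83 >= 83, so CF = 0
CF = 0

0
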